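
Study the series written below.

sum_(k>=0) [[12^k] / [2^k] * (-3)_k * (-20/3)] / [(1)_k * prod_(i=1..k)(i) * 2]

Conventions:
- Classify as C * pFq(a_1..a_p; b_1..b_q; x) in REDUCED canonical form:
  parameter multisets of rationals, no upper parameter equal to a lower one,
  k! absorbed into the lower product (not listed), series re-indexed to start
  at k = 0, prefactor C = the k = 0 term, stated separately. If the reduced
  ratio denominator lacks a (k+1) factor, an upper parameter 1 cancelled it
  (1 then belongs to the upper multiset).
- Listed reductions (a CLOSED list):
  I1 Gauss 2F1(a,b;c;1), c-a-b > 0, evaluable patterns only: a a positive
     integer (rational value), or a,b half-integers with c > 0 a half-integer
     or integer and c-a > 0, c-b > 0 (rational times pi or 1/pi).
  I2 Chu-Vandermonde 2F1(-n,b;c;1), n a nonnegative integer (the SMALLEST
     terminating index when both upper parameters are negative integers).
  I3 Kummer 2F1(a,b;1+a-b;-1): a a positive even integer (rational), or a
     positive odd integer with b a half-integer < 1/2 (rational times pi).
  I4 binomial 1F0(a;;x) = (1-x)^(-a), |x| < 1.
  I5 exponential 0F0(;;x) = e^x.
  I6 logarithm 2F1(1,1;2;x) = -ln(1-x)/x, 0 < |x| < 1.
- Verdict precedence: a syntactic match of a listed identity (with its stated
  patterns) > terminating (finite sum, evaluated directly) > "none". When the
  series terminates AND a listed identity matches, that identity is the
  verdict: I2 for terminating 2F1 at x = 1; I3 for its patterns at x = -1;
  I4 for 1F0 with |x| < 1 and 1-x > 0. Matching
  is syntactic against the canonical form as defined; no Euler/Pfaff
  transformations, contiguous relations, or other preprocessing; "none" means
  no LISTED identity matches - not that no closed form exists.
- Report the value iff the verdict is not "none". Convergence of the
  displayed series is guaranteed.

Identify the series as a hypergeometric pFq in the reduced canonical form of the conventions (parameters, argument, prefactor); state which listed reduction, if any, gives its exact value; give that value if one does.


This is -10/3 * 1F1(-3; 1; 6) in reduced canonical form. Verdict: terminating. With -3 upstairs the series is a 4-term polynomial sum; evaluated term by term. Hence: -10/3.

Structural cue: t_0 = -10/3 here, and the product of the first k integers (C = -10/3, x = 6) is k!.
Step ratio: r(k) = 6 * (k-3) / [(k+1) (k+1)] - poly over poly, x = 6 from leading terms; C = -10/3 at k = 0.


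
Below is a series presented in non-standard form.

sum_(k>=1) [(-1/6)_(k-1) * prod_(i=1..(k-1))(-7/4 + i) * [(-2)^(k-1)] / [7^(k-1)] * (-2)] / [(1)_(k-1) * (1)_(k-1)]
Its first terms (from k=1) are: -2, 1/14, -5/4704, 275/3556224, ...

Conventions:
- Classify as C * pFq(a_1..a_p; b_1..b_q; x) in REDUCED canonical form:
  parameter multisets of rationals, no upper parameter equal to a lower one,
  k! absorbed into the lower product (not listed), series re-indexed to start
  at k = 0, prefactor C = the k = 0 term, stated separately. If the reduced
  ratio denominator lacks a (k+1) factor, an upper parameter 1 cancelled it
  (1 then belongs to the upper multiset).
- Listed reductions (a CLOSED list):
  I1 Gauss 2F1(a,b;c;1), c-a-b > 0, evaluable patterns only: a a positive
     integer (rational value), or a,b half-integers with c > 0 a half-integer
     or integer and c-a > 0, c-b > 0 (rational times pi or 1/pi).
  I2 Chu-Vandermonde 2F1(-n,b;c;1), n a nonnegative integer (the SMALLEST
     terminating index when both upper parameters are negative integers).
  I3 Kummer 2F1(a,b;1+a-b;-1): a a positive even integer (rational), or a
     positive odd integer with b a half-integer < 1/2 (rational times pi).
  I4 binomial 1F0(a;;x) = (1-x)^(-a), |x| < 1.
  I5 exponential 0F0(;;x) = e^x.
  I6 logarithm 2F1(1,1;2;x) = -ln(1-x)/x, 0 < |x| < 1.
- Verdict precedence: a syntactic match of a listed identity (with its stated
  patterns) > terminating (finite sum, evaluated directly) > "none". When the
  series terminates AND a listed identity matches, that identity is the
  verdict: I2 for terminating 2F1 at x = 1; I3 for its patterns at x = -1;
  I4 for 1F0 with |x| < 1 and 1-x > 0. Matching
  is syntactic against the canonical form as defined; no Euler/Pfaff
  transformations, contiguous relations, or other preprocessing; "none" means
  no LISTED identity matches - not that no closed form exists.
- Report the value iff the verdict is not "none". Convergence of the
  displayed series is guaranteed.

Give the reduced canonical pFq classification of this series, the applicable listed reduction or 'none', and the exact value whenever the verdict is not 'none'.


Key observation: x = (-2/7) and (1)_k (C = -2) is k! itself.
Adjacent-term ratio: r(k) = (-2/7) * (k-3/4) (k-1/6) / [(k+1) (k+1)] ; factor over Q: parameters, x = (-2/7), and C = -2.

The series (x = -2/7) is 2F1: upper {-3/4, -1/6}, lower {1}, prefactor -2. Verdict: none. No listed pattern accepts 2F1(-3/4, -1/6; 1; -2/7).


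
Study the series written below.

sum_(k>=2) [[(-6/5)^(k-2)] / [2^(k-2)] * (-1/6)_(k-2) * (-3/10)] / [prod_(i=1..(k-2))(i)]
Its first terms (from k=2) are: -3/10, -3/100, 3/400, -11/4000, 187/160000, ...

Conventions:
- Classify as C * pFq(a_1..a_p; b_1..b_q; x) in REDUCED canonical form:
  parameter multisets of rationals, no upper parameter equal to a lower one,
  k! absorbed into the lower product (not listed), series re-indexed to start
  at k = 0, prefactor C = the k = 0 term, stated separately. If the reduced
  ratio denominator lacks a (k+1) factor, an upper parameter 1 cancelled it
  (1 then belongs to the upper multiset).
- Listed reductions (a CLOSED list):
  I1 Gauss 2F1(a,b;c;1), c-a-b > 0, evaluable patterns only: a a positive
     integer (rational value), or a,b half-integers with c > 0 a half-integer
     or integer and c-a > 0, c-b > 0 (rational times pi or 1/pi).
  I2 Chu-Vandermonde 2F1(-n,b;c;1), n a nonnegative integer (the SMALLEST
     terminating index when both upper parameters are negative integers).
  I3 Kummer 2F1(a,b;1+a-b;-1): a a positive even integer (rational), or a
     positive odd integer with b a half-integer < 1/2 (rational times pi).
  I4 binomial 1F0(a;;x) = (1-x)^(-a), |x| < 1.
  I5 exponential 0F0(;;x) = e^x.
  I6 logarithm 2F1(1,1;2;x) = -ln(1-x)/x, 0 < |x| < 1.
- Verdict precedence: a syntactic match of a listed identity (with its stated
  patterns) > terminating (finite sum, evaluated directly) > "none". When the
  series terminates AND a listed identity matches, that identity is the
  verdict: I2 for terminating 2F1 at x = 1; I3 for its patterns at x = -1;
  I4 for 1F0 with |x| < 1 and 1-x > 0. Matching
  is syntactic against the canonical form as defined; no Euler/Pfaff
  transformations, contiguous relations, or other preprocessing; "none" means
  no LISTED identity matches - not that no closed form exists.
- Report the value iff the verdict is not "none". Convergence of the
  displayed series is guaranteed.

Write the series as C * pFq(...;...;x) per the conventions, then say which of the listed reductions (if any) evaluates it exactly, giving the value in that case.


Canonical form: C = -3/10 times 1F0 with upper {-1/6}, lower {-}, x = -3/5. Verdict: this is the binomial series (I4) (the 1F0 binomial series: exponent 1/6, x = -3/5). Sum: (-3/10) * (8/5)^(1/6).

Structural cue: from the first term -3/10: the product of the first k integers (prefactor -3/10) is k!.
Term ratio: r(k) = (-3/5) * (k-1/6) / [(k+1)] - rational in k, leading ratio (-3/5); with t_0 = -3/10, classification follows.


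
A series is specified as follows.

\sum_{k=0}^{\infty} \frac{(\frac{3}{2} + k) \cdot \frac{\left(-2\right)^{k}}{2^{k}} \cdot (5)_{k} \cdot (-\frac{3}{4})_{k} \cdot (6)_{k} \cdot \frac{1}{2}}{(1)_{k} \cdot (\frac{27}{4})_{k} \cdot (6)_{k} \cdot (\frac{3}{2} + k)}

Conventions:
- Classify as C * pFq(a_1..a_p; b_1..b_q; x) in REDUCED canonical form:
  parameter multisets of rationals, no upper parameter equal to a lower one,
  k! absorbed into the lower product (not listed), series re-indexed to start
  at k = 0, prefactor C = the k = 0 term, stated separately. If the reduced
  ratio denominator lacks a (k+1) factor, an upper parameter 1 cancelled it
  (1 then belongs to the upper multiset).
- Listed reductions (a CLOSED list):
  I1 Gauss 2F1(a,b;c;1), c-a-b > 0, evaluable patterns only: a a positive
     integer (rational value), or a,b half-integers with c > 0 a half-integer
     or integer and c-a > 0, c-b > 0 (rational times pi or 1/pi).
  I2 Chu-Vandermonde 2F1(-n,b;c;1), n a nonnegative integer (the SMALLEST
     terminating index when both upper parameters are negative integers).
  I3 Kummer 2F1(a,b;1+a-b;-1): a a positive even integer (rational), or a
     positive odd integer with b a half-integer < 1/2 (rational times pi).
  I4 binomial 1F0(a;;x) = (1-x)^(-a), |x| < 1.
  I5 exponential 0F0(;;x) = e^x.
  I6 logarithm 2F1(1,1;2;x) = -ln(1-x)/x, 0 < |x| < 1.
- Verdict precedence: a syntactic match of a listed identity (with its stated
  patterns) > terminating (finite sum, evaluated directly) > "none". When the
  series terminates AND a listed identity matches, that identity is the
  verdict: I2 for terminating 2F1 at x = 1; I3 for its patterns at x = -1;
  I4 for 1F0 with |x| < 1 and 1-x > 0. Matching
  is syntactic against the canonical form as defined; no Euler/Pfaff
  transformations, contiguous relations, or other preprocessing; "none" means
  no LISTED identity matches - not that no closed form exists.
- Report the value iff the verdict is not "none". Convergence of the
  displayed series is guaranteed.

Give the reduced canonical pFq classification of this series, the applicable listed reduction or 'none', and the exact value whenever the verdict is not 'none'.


This is \frac{1}{2} * 2F1(-\frac{3}{4}, 5; \frac{27}{4}; -1) in reduced canonical form. Verdict: none. A 2F1 with upper {-\frac{3}{4}, 5} fits none of I1-I6 at x = -1; the sum runs forever.

Key step: t_0 = \frac{1}{2} here, and k + 3/2 divides numerator and denominator alike; C = 1/2 after cancelling.
Consecutive-term ratio: r(k) = -1 * (k-\frac{3}{4}) (k+5) / [(k+\frac{27}{4}) (k+1)] - rational; roots negated = parameters, x = -1, C = \frac{1}{2}.


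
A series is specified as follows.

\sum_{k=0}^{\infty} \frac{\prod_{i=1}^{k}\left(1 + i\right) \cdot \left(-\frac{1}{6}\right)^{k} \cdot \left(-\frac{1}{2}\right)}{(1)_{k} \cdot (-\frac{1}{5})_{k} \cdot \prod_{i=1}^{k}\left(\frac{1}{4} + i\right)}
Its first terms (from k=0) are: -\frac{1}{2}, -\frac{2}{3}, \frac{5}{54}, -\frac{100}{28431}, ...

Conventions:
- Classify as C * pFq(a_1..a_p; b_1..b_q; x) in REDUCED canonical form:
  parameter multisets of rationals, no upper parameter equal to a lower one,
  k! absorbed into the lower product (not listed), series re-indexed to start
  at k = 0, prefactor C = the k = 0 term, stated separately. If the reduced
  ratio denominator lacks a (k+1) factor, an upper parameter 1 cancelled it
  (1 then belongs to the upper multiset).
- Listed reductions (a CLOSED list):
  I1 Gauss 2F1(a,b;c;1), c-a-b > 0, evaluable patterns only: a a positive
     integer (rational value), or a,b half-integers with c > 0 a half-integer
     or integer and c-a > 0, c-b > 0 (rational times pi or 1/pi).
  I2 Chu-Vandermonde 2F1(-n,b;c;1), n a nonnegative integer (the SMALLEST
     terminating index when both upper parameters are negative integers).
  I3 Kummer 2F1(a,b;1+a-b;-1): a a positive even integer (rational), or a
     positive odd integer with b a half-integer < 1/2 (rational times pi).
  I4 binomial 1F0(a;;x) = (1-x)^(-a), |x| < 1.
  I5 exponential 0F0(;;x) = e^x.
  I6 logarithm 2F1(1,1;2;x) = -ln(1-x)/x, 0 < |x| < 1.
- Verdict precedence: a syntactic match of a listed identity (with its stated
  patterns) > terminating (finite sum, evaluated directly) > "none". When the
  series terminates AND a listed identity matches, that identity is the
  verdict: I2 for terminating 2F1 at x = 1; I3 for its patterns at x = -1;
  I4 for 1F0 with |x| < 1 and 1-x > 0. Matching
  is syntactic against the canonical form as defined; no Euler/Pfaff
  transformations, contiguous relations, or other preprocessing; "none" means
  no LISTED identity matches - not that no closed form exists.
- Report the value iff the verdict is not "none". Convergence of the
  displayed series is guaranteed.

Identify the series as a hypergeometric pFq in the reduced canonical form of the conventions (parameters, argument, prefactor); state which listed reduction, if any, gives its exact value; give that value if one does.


With C = -\frac{1}{2}: the canonical form is 1F2(2; -\frac{1}{5}, \frac{5}{4}; -\frac{1}{6}). Verdict: no listed reduction: x = -\frac{1}{6} and upper {2} fail every I1-I6 pattern.

Structural cue: with t_0 = -\frac{1}{2}, the lower running product (prefactor -1/2) is a rising factorial.
Ratio: r(k) = -\frac{1}{6} * (k+2) / [(k-\frac{1}{5}) (k+\frac{5}{4}) (k+1)] - poly over poly, x = -\frac{1}{6} from leading terms; C = -\frac{1}{2} at k = 0.


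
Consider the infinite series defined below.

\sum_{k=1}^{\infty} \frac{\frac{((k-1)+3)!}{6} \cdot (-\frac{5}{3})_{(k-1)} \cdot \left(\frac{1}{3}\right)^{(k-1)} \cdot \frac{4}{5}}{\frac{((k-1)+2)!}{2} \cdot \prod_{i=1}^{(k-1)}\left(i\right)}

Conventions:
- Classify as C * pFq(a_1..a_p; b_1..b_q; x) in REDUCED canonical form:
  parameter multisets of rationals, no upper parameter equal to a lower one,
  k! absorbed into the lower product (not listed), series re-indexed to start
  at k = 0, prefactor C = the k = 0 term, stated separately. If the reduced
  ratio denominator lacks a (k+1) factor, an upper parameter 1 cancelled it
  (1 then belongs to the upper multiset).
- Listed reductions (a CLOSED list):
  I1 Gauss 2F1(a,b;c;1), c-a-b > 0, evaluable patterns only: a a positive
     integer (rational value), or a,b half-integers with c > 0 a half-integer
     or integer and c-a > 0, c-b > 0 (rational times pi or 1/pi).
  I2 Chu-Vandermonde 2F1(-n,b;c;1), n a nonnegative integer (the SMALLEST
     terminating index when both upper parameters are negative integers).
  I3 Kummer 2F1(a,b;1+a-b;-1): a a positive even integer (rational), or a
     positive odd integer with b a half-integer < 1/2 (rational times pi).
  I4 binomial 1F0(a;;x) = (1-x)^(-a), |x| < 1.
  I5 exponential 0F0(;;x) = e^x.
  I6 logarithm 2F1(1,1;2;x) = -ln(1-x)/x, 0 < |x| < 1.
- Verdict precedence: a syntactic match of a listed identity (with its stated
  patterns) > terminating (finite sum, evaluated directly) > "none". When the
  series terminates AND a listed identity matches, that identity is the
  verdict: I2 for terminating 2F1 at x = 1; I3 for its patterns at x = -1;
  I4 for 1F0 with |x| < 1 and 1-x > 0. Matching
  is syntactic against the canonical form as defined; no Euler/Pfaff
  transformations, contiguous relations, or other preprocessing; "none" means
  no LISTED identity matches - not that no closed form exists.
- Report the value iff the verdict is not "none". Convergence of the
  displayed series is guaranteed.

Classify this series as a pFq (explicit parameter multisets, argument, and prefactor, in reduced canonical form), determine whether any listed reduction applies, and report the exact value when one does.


With C = \frac{4}{5}: the canonical form is 2F1(-\frac{5}{3}, 4; 3; \frac{1}{3}). Verdict: none here - no I1-I6 shape fits x = \frac{1}{3} with lower {3}.

Structural cue: x = \frac{1}{3} and the product of the first k integers (prefactor 4/5) is k!.
Term ratio: r(k) = \frac{1}{3} * (k-\frac{5}{3}) (k+4) / [(k+3) (k+1)] - poly over poly, x = \frac{1}{3} from leading terms; C = \frac{4}{5} at k = 0.


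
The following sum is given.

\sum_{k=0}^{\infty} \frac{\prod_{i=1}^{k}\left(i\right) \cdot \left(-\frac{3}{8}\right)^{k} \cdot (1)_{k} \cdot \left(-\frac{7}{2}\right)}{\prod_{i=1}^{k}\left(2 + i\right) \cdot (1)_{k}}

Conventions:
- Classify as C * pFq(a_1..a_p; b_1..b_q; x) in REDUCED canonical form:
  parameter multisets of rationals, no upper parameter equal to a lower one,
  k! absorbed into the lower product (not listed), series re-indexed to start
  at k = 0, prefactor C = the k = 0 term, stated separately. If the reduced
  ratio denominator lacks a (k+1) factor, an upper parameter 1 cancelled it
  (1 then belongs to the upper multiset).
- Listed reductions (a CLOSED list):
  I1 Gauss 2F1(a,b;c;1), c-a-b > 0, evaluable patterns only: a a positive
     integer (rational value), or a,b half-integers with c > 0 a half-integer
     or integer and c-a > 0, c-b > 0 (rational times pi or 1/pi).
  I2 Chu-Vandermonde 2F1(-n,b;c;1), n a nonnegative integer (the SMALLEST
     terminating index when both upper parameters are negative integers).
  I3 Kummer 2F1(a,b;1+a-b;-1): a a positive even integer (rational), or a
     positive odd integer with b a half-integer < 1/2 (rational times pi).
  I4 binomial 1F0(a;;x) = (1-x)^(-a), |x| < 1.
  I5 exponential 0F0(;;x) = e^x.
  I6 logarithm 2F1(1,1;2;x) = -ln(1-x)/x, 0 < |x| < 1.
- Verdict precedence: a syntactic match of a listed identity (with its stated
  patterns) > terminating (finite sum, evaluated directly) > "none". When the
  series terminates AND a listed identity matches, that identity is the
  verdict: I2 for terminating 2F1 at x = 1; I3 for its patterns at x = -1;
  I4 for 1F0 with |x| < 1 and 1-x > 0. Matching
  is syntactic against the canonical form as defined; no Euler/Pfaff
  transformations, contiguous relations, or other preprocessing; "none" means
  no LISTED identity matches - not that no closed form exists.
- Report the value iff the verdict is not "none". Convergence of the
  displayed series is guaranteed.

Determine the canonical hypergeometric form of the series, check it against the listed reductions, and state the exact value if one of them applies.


With C = -\frac{7}{2}: the canonical form is 2F1(1, 1; 3; -\frac{3}{8}). Verdict: none - this 2F1 at x = -\frac{3}{8} matches no listed pattern, and upper {1, 1} holds no stopper.

Structural cue: t_0 being -\frac{7}{2}, (1)_k (prefactor -7/2) is k! itself.
Ratio: r(k) = -\frac{3}{8} * (k+1) (k+1) / [(k+3) (k+1)] - poly over poly, x = -\frac{3}{8} from leading terms; C = -\frac{7}{2} at k = 0.


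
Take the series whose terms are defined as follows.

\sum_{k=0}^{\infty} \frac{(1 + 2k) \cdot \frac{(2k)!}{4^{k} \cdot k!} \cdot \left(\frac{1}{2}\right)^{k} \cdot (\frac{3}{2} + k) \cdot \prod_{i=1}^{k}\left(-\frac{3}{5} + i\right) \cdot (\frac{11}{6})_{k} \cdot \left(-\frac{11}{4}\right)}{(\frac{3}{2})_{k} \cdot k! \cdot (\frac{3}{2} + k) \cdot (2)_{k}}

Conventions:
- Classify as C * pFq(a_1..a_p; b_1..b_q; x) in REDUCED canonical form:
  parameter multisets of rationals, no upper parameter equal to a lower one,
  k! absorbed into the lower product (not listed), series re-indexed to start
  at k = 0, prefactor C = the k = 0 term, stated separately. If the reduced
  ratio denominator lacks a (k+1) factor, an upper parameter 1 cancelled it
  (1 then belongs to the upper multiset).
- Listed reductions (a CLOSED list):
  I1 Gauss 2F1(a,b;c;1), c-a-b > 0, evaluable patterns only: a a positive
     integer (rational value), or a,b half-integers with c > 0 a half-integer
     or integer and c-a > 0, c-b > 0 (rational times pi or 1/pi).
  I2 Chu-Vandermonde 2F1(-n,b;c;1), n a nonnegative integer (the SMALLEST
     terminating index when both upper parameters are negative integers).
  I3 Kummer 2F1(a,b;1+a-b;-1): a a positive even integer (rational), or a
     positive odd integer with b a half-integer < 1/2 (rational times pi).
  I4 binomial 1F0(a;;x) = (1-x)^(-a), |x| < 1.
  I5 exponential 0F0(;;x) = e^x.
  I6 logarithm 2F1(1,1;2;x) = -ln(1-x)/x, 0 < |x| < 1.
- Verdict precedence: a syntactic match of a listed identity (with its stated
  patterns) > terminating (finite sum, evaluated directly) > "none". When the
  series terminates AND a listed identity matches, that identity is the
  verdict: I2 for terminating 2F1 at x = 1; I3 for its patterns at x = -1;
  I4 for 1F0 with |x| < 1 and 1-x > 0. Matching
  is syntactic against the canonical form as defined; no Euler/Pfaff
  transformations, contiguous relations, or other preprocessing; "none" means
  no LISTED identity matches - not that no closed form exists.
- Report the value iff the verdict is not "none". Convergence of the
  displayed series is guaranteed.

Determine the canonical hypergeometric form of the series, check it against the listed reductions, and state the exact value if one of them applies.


Classification (C = -\frac{11}{4}): 2F1 with upper {\frac{2}{5}, \frac{11}{6}}, lower {2}, argument x = \frac{1}{2}. Verdict: none. No listed pattern accepts 2F1(\frac{2}{5}, \frac{11}{6}; 2; \frac{1}{2}).

Key step: with t_0 = -\frac{11}{4}, the parameter 3/2 appears in both the upper and lower lists and cancels (alongside the other common factor).
Term ratio: r(k) = \frac{1}{2} * (k+\frac{2}{5}) (k+\frac{11}{6}) / [(k+2) (k+1)] - rational in k, leading ratio \frac{1}{2}; with t_0 = -\frac{11}{4}, classification follows.


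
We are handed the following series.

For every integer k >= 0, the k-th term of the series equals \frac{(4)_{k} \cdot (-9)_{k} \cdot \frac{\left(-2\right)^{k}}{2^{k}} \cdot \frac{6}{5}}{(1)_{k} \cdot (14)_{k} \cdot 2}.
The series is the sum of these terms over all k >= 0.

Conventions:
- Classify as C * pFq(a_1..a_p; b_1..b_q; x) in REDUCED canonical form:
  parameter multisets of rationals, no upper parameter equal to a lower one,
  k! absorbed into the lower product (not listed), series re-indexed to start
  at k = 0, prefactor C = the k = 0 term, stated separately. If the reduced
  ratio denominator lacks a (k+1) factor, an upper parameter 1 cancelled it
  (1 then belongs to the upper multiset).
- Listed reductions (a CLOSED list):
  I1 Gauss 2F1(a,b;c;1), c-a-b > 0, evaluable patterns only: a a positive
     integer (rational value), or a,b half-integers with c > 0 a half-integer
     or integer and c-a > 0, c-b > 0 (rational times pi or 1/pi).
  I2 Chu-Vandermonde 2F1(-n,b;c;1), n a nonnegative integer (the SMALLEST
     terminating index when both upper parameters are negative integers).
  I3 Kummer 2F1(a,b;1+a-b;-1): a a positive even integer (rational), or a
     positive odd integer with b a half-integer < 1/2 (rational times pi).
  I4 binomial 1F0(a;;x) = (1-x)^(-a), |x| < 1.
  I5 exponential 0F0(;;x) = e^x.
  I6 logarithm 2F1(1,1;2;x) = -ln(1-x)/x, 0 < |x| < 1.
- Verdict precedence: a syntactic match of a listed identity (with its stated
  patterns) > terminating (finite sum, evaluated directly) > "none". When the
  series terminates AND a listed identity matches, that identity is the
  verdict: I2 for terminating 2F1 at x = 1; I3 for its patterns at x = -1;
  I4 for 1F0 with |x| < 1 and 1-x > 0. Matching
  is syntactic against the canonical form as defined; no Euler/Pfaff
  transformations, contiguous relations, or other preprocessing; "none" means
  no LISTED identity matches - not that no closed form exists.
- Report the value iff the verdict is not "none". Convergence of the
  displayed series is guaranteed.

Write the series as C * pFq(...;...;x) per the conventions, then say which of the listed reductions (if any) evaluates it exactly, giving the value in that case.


Prefactor \frac{3}{5}, argument -1: 2F1 with upper {-9, 4} over lower {14}. Verdict: the Kummer evaluation I3 applies (x = -1; c = 14 equals 1+a-b for upper {-9, 4}: listed pattern). Sum: \frac{39}{5}.

Structural cue: x = -1 and the constant factors (C = 3/5, x = -1) combine into one prefactor.
Adjacent-term ratio: r(k) = -1 * (k-9) (k+4) / [(k+14) (k+1)] - rational; roots negated = parameters, x = -1, C = \frac{3}{5}.


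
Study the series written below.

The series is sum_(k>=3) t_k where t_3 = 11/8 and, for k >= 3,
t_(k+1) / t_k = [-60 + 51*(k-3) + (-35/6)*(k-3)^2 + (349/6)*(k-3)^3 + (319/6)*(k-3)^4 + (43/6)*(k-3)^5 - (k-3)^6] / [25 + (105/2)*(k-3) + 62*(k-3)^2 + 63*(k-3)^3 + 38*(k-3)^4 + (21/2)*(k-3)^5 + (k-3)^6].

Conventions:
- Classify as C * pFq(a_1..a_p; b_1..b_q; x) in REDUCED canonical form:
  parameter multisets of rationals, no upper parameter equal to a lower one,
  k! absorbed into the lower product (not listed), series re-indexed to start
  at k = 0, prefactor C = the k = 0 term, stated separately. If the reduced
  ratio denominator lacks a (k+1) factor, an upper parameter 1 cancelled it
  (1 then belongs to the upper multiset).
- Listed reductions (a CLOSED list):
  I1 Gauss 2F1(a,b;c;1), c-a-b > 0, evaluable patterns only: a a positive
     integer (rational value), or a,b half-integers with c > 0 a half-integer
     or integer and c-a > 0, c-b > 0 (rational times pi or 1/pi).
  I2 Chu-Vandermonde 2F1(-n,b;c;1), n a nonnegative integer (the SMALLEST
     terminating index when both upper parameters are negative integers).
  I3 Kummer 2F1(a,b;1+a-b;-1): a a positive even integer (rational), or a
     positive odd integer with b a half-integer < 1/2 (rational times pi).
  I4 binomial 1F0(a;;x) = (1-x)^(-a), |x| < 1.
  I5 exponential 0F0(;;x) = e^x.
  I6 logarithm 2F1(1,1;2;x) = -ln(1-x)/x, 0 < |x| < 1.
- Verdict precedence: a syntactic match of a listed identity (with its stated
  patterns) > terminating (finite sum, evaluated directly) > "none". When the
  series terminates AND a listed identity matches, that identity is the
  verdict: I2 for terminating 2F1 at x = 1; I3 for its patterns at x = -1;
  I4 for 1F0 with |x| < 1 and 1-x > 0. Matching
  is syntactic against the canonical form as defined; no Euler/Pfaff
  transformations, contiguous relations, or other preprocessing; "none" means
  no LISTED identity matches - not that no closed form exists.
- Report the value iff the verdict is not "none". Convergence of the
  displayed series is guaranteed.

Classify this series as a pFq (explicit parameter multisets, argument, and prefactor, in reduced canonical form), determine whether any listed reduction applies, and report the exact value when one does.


Canonical form: C = 11/8 times 3F2 with upper {-12, -2/3, 3}, lower {2, 5}, x = -1. Verdict: terminating - no listed pattern fits, but -12 in the upper list cuts the series at k = 12; direct evaluation. Value: -6536682559/1033121304.

The tell: t_0 being 11/8, the ratio is unreduced: k^2 + 1 divides both sides (C = 11/8).
Term ratio: r(k) = (-1) * (k-12) (k-2/3) (k+3) / [(k+2) (k+5) (k+1)] - rational in k, leading ratio (-1); with t_0 = 11/8, classification follows.


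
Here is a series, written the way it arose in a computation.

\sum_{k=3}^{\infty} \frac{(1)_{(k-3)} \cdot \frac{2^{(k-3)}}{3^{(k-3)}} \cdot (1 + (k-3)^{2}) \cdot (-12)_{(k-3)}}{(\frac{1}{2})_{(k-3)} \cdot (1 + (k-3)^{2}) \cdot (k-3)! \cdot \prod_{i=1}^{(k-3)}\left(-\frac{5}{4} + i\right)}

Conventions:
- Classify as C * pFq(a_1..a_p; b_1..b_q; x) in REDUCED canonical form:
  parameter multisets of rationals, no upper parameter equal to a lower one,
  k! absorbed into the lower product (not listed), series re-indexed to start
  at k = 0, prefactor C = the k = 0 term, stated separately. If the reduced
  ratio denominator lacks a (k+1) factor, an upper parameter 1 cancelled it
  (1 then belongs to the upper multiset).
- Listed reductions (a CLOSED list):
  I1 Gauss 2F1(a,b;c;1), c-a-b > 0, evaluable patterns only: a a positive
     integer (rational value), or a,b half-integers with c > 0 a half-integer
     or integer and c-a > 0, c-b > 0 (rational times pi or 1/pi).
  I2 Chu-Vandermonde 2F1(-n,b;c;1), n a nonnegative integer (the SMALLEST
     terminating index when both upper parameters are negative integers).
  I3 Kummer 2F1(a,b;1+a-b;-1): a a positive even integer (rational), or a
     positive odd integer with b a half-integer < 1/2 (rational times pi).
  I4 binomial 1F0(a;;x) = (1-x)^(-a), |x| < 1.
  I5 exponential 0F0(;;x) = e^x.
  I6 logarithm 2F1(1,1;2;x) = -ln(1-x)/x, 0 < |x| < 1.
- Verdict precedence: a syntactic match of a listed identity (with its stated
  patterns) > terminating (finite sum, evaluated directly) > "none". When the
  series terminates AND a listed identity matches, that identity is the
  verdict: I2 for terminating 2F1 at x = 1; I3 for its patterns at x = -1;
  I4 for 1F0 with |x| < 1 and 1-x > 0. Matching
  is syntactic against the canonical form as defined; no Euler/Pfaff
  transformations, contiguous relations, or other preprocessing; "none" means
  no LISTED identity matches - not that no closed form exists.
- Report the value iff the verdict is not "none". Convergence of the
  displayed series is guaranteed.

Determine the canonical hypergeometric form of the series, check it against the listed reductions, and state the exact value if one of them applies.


Key step: with t_0 = 1, striking the common factor k^2 + 1 reduces the term (C = 1).
Step ratio: r(k) = \frac{2}{3} * (k-12) (k+1) / [(k-\frac{1}{4}) (k+\frac{1}{2}) (k+1)] ; factor over Q: parameters, x = \frac{2}{3}, and C = 1.

Canonical form: C = 1 times 2F2 with upper {-12, 1}, lower {-\frac{1}{4}, \frac{1}{2}}, x = \frac{2}{3}. Verdict: terminating - no listed pattern fits, but -12 in the upper list cuts the series at k = 12; direct evaluation. Sum: -\frac{1208992556923849982755831}{158143499007478684986825}.


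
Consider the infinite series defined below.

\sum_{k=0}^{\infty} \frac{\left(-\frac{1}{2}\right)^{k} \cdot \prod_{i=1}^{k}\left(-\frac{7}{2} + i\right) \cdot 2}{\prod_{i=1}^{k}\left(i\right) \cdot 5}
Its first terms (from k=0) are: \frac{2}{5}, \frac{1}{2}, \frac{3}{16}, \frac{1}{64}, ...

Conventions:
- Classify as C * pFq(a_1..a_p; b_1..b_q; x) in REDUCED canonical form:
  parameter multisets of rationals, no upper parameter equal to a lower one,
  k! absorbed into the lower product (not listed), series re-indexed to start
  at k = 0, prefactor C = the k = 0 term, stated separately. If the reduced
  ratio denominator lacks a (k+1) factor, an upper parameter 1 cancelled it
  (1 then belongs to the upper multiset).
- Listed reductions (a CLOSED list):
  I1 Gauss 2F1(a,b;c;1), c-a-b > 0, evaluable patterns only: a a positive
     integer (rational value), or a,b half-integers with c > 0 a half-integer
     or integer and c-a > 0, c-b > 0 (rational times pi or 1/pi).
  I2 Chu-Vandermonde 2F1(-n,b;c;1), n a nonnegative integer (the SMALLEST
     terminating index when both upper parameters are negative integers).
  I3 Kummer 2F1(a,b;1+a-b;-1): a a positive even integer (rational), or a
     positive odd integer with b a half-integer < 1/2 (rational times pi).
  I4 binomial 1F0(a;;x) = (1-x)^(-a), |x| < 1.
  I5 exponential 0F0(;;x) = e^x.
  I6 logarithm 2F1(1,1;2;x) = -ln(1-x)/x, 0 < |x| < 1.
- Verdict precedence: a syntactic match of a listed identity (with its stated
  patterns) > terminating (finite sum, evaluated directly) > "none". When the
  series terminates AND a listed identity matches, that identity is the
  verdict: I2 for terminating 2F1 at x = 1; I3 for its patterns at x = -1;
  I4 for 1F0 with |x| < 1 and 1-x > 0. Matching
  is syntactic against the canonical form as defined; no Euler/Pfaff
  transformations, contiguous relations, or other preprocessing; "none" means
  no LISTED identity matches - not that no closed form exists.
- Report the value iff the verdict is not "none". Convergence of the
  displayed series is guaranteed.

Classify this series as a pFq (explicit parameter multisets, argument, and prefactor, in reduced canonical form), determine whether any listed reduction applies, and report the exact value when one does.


Canonical form: C = \frac{2}{5} times 1F0 with upper {-\frac{5}{2}}, lower {-}, x = -\frac{1}{2}. Verdict at x = -\frac{1}{2}: the binomial series (I4) matches (the 1F0 binomial series: exponent 5/2, x = -\frac{1}{2}). Sum: \frac{2}{5} \cdot \left(\frac{3}{2}\right)^{\frac{5}{2}}.

First insight: t_0 = \frac{2}{5} here, and the product of the first k integers (C = 2/5, x = -1/2) is k!.
Step ratio: r(k) = -\frac{1}{2} * (k-\frac{5}{2}) / [(k+1)] ; factor over Q: parameters, x = -\frac{1}{2}, and C = \frac{2}{5}.


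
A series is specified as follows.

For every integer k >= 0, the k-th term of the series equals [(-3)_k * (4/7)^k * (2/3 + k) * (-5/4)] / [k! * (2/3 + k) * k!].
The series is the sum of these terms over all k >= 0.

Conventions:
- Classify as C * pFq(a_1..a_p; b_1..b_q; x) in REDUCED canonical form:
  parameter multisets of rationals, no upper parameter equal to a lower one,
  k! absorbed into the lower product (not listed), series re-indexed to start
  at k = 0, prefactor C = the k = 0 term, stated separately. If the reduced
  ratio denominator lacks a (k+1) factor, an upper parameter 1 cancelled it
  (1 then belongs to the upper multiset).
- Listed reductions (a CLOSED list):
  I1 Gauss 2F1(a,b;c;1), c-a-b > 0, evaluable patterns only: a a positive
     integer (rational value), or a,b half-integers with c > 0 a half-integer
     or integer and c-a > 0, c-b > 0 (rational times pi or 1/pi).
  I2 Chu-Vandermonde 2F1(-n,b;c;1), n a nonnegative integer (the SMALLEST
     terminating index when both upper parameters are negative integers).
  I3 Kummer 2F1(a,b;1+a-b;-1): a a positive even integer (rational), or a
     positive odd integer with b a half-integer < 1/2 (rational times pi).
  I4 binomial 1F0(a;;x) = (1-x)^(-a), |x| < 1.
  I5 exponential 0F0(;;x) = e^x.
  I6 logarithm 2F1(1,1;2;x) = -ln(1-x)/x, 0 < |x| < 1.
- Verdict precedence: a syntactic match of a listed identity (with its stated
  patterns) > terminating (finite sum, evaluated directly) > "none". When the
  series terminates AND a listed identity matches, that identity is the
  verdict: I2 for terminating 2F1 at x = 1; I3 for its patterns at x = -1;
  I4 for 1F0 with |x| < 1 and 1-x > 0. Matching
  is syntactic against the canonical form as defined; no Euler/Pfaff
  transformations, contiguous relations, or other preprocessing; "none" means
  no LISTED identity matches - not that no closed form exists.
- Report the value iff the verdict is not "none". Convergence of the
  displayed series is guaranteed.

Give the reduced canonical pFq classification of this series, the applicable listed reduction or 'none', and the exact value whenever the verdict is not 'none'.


With C = -5/4: the canonical form is 1F1(-3; 1; 4/7). Verdict: terminating - upper parameter -3 makes this a finite sum (last index 3), evaluated exactly. Hence: 1315/4116.

Structural cue: t_0 being -5/4, the factor k + 2/3 cancels (top and bottom), leaving prefactor -5/4.
Adjacent-term ratio: r(k) = (4/7) * (k-3) / [(k+1) (k+1)] ; factor over Q: parameters, x = (4/7), and C = -5/4.


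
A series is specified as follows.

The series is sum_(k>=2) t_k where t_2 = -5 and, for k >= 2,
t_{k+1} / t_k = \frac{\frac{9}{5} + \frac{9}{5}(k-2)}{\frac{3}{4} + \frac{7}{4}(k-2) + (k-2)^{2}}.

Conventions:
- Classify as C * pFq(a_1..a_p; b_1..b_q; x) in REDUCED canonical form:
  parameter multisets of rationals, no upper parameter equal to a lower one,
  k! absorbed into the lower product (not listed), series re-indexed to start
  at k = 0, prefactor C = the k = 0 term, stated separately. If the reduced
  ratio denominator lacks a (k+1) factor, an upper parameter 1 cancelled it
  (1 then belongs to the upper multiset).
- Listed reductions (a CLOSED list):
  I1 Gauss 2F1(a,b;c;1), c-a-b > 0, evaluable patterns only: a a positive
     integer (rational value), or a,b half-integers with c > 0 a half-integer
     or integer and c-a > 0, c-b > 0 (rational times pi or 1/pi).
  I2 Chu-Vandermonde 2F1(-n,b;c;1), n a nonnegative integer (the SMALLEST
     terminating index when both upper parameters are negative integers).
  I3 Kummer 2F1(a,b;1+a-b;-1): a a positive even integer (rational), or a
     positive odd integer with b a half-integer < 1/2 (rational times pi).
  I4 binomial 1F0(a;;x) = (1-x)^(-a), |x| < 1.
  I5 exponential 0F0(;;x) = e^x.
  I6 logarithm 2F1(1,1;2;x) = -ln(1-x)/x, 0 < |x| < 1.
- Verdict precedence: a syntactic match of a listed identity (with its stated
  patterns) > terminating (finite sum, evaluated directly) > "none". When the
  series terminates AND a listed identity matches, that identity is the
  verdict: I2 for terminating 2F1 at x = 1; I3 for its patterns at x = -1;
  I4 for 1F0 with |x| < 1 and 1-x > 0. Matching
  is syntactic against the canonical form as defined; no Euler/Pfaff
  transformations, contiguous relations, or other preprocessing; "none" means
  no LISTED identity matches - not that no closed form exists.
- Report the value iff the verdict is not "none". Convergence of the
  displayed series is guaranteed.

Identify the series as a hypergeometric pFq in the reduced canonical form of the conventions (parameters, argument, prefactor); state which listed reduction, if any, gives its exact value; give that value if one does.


Key step: t_0 being -5, factor the ratio over Q (C = -5, x = 9/5): negated roots = parameters.
Term ratio: r(k) = \frac{9}{5} * (k+1) / [(k+\frac{3}{4}) (k+1)] - poly over poly, x = \frac{9}{5} from leading terms; C = -5 at k = 0.

x = \frac{9}{5} here; the reduced form reads 1F1, upper {1}, lower {\frac{3}{4}}, C = -5. Verdict: none here - no I1-I6 shape fits x = \frac{9}{5} with lower {\frac{3}{4}}.


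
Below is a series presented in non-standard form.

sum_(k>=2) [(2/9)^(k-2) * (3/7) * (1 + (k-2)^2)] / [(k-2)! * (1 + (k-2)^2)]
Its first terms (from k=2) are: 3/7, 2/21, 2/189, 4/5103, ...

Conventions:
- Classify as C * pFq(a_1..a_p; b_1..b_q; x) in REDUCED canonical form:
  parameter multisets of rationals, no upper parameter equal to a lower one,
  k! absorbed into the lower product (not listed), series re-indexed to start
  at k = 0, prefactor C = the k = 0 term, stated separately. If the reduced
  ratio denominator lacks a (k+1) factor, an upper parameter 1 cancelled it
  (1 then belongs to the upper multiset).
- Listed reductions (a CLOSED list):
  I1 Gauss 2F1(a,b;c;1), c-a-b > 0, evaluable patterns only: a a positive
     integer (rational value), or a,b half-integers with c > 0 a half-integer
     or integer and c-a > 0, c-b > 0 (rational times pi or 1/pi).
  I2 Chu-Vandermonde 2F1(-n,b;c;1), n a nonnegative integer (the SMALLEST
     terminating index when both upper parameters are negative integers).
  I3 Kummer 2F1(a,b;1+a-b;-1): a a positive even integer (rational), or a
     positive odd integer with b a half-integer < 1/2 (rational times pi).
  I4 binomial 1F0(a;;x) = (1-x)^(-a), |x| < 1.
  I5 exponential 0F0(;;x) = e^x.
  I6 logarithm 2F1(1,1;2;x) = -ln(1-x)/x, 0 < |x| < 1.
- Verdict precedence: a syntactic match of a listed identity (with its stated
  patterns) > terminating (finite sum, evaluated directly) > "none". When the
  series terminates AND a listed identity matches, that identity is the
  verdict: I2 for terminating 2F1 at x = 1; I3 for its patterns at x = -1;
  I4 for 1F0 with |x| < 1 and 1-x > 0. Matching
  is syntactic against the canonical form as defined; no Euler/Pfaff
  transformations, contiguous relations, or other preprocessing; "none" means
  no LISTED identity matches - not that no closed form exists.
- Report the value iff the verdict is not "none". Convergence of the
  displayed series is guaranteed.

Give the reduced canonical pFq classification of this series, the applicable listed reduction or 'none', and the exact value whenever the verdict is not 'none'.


Key observation: with t_0 = 3/7, striking the common factor k^2 + 1 reduces the term (C = 3/7, x = 2/9).
Adjacent-term ratio: r(k) = (2/9) * 1 / [(k+1)] - rational; roots negated = parameters, x = (2/9), C = 3/7.

Canonical form: C = 3/7 times 0F0 with upper {-}, lower {-}, x = 2/9. Verdict (x = 2/9): the I5 exponential reduction applies (the 0F0 exponential series at x = 2/9). Exact value: (3/7) * e^(2/9).


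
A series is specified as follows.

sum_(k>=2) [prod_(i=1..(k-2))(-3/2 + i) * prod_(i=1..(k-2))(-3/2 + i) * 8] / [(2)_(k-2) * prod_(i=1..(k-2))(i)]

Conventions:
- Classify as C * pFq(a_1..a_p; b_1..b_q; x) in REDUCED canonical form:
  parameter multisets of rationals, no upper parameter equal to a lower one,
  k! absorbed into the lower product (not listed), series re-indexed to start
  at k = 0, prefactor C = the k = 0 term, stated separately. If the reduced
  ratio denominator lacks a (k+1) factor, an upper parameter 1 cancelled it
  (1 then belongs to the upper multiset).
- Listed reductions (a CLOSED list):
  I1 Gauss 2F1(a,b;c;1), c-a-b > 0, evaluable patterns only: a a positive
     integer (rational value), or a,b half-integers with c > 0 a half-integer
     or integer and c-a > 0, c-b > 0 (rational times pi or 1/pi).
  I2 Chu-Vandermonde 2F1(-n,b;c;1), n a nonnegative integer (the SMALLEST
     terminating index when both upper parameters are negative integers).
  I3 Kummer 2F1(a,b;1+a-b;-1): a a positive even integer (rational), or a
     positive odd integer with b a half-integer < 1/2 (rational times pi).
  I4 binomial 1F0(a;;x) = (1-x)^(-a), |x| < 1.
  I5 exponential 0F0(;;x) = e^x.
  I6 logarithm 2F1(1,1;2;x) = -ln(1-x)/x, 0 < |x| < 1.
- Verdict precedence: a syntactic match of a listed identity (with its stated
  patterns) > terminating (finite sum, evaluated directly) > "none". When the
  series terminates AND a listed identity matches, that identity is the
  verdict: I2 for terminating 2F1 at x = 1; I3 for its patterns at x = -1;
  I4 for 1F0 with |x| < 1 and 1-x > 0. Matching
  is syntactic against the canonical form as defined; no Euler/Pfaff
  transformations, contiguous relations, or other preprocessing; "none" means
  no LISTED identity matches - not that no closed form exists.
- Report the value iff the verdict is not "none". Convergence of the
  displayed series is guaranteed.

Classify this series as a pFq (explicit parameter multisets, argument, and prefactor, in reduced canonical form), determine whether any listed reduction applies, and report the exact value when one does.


Canonical form: C = 8 times 2F1 with upper {-1/2, -1/2}, lower {2}, x = 1. Verdict: the half-integer Gauss pattern (I1) applies (x = 1; upper {-1/2, -1/2} half-integers, c = 2 in the evaluable pattern). Hence: (256/9) / pi.

Structural cue: from the first term 8: the running product (C = 8) telescopes to a rising factorial.
Ratio: r(k) = 1 * (k-1/2) (k-1/2) / [(k+2) (k+1)] - poly over poly, x = 1 from leading terms; C = 8 at k = 0.
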